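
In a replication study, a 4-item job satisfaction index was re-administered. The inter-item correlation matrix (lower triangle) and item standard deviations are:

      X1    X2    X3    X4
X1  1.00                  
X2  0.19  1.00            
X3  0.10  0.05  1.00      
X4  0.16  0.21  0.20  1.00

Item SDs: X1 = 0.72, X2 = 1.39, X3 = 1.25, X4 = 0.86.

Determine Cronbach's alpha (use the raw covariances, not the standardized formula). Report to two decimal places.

Σσ²ᵢ = 0.72² + 1.39² + 1.25² + 0.86² = 4.7526
Covariances σ_ij = r_ij · s_i · s_j:
  σ(X1,X2) = 0.19 × 0.72 × 1.39 = 0.1902
  σ(X1,X3) = 0.10 × 0.72 × 1.25 = 0.0900
  σ(X1,X4) = 0.16 × 0.72 × 0.86 = 0.0991
  σ(X2,X3) = 0.05 × 1.39 × 1.25 = 0.0869
  σ(X2,X4) = 0.21 × 1.39 × 0.86 = 0.2510
  σ(X3,X4) = 0.20 × 1.25 × 0.86 = 0.2150
σ²_T = Σσ²ᵢ + 2·Σσ_ij = 4.7526 + 2 × 0.9322 = 6.6170
α = (4/3)·(1 − 4.7526/6.6170) = 0.38

α = 0.38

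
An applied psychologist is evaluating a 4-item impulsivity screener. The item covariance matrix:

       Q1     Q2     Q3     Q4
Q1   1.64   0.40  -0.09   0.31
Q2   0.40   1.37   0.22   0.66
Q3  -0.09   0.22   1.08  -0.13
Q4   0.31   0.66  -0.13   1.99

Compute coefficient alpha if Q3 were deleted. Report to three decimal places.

coefficient alpha = 0.531

Remaining items: Q1, Q2, Q4 (k = 3).
Σσ²ᵢ = 1.64 + 1.37 + 1.99 = 5.00
Var(T) = 5.00 + 2 × 1.37 = 7.74
α (item deleted) = (3/2)·(1 − 5.00/7.74) = 0.531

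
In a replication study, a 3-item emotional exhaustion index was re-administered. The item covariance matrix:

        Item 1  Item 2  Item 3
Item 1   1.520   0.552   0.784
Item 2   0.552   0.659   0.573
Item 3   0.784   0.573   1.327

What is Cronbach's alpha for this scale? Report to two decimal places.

ΣVar(i) = 1.520 + 0.659 + 1.327 = 3.506
Sum of off-diagonal covariances = 1.909
total variance = 3.506 + 2 × 1.909 = 7.324
α = (k/(k−1))·(1 − ΣVar(i)/total variance) = (3/2)·(1 − 3.506/7.324) = 0.78

α = 0.78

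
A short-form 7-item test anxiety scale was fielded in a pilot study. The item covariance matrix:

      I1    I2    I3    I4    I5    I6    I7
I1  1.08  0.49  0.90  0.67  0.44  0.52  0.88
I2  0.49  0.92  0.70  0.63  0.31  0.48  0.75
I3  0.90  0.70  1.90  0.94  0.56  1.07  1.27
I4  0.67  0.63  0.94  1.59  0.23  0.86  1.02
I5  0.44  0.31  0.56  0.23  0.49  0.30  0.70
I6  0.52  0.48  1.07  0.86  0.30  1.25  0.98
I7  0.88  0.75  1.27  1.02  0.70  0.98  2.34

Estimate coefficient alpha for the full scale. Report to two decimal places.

coefficient alpha = 0.88

sum of item variances = 1.08 + 0.92 + 1.90 + 1.59 + 0.49 + 1.25 + 2.34 = 9.57
Σ_{i<j} σ_ij = 14.70
total variance = 9.57 + 2 × 14.70 = 38.97
α = (k/(k−1))·(1 − sum of item variances/total variance) = (7/6)·(1 − 9.57/38.97) = 0.88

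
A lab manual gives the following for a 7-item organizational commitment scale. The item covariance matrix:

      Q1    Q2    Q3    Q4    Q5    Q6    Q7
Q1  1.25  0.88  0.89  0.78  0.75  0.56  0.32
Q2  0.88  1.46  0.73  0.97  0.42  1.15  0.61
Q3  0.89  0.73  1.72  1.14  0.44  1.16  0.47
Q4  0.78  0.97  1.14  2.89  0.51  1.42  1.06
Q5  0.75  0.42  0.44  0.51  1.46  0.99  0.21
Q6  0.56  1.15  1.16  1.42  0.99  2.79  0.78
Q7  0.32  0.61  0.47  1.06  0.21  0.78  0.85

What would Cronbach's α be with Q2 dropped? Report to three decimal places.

α = 0.812

Remaining items: Q1, Q3, Q4, Q5, Q6, Q7 (k = 6).
ΣVar(i) = 1.25 + 1.72 + 2.89 + 1.46 + 2.79 + 0.85 = 10.96
σ²_total = 10.96 + 2 × 11.48 = 33.92
α (item deleted) = (6/5)·(1 − 10.96/33.92) = 0.812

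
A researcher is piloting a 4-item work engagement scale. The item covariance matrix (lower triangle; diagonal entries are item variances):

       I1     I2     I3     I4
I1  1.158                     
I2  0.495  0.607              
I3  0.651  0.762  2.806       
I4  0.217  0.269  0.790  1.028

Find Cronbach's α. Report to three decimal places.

α = 0.710

sum of item variances = 1.158 + 0.607 + 2.806 + 1.028 = 5.599
Sum of the distinct covariances = 3.184
total variance = 5.599 + 2 × 3.184 = 11.967
α = (k/(k−1))·(1 − sum of item variances/total variance) = (4/3)·(1 − 5.599/11.967) = 0.710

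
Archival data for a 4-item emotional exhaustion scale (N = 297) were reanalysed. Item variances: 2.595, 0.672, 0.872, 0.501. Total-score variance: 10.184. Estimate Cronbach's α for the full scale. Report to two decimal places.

Σσᵢ² = 2.595 + 0.672 + 0.872 + 0.501 = 4.640
α = (k/(k−1))·(1 − Σσᵢ²/σ²_total) = (4/3)·(1 − 4.640/10.184) = 0.73

α = 0.73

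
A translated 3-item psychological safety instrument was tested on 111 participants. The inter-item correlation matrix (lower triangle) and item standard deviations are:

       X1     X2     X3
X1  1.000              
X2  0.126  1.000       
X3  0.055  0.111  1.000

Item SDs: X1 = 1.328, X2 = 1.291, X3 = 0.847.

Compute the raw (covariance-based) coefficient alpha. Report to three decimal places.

α = 0.242

Σσ²ᵢ = 1.328² + 1.291² + 0.847² = 4.1477
Covariances σ_ij = r_ij · s_i · s_j:
  σ(X1,X2) = 0.126 × 1.328 × 1.291 = 0.2160
  σ(X1,X3) = 0.055 × 1.328 × 0.847 = 0.0619
  σ(X2,X3) = 0.111 × 1.291 × 0.847 = 0.1214
σ²_T = Σσ²ᵢ + 2·Σσ_ij = 4.1477 + 2 × 0.3993 = 4.9463
α = (3/2)·(1 − 4.1477/4.9463) = 0.242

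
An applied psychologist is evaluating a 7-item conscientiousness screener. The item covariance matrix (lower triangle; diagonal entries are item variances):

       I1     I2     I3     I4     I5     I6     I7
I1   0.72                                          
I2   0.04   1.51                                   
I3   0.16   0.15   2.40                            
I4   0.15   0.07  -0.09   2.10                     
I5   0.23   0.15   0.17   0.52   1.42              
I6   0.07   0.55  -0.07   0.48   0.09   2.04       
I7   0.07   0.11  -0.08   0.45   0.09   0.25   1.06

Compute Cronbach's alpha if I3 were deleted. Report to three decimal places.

Remaining items: I1, I2, I4, I5, I6, I7 (k = 6).
ΣVar(i) = 0.72 + 1.51 + 2.10 + 1.42 + 2.04 + 1.06 = 8.85
Var(T) = 8.85 + 2 × 3.32 = 15.49
α (item deleted) = (6/5)·(1 − 8.85/15.49) = 0.514

α = 0.514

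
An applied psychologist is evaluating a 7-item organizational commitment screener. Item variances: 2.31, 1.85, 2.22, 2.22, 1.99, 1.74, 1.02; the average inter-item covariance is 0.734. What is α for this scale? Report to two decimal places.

α = 0.81

ΣVar(i) = 2.31 + 1.85 + 2.22 + 2.22 + 1.99 + 1.74 + 1.02 = 13.35
Sum of the 21 distinct covariances = 21 × 0.734 = 15.414
σ²_T = ΣVar(i) + 2·Σcov = 13.35 + 2 × 15.414 = 44.178
α = (7/6)·(1 − 13.35/44.178) = 0.81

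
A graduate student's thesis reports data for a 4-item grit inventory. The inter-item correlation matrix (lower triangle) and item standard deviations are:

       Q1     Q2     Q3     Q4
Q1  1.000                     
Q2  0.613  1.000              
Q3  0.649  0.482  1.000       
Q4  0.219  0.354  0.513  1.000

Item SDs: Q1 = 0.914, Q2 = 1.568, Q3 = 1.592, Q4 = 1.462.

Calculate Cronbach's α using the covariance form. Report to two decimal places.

Cronbach's α = 0.76

Σσ²ᵢ = 0.914² + 1.568² + 1.592² + 1.462² = 7.9659
Covariances σ_ij = r_ij · s_i · s_j:
  σ(Q1,Q2) = 0.613 × 0.914 × 1.568 = 0.8785
  σ(Q1,Q3) = 0.649 × 0.914 × 1.592 = 0.9444
  σ(Q1,Q4) = 0.219 × 0.914 × 1.462 = 0.2926
  σ(Q2,Q3) = 0.482 × 1.568 × 1.592 = 1.2032
  σ(Q2,Q4) = 0.354 × 1.568 × 1.462 = 0.8115
  σ(Q3,Q4) = 0.513 × 1.592 × 1.462 = 1.1940
σ²_T = Σσ²ᵢ + 2·Σσ_ij = 7.9659 + 2 × 5.3242 = 18.6143
α = (4/3)·(1 − 7.9659/18.6143) = 0.76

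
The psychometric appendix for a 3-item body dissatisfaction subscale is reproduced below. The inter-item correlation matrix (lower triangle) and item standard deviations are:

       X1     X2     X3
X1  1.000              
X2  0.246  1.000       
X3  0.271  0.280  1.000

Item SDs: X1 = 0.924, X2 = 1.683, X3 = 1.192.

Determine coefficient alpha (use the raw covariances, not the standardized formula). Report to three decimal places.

coefficient alpha = 0.491

Σσ²ᵢ = 0.924² + 1.683² + 1.192² = 5.1071
Covariances σ_ij = r_ij · s_i · s_j:
  σ(X1,X2) = 0.246 × 0.924 × 1.683 = 0.3826
  σ(X1,X3) = 0.271 × 0.924 × 1.192 = 0.2985
  σ(X2,X3) = 0.280 × 1.683 × 1.192 = 0.5617
σ²_T = Σσ²ᵢ + 2·Σσ_ij = 5.1071 + 2 × 1.2428 = 7.5927
α = (3/2)·(1 − 5.1071/7.5927) = 0.491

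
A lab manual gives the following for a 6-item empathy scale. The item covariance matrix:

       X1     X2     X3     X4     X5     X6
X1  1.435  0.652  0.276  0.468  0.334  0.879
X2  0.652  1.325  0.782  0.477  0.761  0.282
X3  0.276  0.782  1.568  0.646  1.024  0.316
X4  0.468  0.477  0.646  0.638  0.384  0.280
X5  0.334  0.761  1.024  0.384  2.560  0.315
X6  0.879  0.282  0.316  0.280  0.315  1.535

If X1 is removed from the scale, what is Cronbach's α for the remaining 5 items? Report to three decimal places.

Remaining items: X2, X3, X4, X5, X6 (k = 5).
ΣVar(i) = 1.325 + 1.568 + 0.638 + 2.560 + 1.535 = 7.626
total variance = 7.626 + 2 × 5.267 = 18.160
α (item deleted) = (5/4)·(1 − 7.626/18.160) = 0.725

α = 0.725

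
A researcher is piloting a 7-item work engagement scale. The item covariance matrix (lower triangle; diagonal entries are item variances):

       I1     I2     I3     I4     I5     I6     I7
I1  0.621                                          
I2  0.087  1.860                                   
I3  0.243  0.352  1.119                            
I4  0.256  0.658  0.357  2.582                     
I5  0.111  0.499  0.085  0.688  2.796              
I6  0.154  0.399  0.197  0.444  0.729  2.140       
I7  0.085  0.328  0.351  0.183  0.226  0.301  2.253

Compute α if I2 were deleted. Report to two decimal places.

α = 0.52

Remaining items: I1, I3, I4, I5, I6, I7 (k = 6).
Σσᵢ² = 0.621 + 1.119 + 2.582 + 2.796 + 2.140 + 2.253 = 11.511
σ²_T = 11.511 + 2 × 4.410 = 20.331
α (item deleted) = (6/5)·(1 − 11.511/20.331) = 0.52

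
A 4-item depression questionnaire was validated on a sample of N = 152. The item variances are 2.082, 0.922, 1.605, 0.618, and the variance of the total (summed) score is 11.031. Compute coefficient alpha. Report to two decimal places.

α = 0.70

Σσ²ᵢ = 2.082 + 0.922 + 1.605 + 0.618 = 5.227
α = (k/(k−1))·(1 − Σσ²ᵢ/Var(T)) = (4/3)·(1 − 5.227/11.031) = 0.70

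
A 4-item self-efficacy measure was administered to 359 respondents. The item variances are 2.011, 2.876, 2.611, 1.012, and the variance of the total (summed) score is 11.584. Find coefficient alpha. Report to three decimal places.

coefficient alpha = 0.354

Σσ²ᵢ = 2.011 + 2.876 + 2.611 + 1.012 = 8.510
α = (k/(k−1))·(1 − Σσ²ᵢ/Var(T)) = (4/3)·(1 − 8.510/11.584) = 0.354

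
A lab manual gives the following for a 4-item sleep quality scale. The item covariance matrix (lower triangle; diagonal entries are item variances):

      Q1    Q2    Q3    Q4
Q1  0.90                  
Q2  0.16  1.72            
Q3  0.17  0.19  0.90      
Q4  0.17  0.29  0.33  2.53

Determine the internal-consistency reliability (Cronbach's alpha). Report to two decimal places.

sum of item variances = 0.90 + 1.72 + 0.90 + 2.53 = 6.05
Sum of the distinct covariances = 1.31
σ²_T = 6.05 + 2 × 1.31 = 8.67
α = (k/(k−1))·(1 − sum of item variances/σ²_T) = (4/3)·(1 − 6.05/8.67) = 0.40

α = 0.40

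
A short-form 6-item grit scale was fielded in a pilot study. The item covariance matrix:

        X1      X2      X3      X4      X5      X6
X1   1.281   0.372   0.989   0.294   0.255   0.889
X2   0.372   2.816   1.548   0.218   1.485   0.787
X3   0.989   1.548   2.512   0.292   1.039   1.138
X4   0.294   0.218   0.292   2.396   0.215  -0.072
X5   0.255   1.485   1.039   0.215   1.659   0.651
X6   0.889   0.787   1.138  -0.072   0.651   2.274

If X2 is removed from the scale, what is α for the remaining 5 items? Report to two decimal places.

α = 0.66

Remaining items: X1, X3, X4, X5, X6 (k = 5).
Σσ²ᵢ = 1.281 + 2.512 + 2.396 + 1.659 + 2.274 = 10.122
σ²_T = 10.122 + 2 × 5.690 = 21.502
α (item deleted) = (5/4)·(1 − 10.122/21.502) = 0.66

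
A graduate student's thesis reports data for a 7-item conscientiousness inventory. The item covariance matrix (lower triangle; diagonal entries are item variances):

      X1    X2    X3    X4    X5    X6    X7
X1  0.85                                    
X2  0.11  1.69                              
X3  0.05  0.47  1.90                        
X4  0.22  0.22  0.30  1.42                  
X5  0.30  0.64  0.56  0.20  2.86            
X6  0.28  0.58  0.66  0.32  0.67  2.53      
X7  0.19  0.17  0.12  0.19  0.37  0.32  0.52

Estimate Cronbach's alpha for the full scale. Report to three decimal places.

ΣVar(i) = 0.85 + 1.69 + 1.90 + 1.42 + 2.86 + 2.53 + 0.52 = 11.77
Sum of off-diagonal covariances = 6.94
σ²_T = 11.77 + 2 × 6.94 = 25.65
α = (k/(k−1))·(1 − ΣVar(i)/σ²_T) = (7/6)·(1 − 11.77/25.65) = 0.631

α = 0.631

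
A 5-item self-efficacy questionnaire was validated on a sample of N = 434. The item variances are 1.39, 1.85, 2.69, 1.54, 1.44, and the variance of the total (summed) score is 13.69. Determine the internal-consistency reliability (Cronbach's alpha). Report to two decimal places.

α = 0.44

Σσ²ᵢ = 1.39 + 1.85 + 2.69 + 1.54 + 1.44 = 8.91
α = (k/(k−1))·(1 − Σσ²ᵢ/σ²_total) = (5/4)·(1 − 8.91/13.69) = 0.44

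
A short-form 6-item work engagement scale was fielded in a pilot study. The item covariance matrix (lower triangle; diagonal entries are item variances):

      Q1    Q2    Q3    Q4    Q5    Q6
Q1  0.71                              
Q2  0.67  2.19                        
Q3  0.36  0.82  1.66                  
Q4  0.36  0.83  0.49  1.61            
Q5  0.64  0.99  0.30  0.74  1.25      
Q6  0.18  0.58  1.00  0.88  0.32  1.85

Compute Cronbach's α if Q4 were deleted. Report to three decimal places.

α = 0.756

Remaining items: Q1, Q2, Q3, Q5, Q6 (k = 5).
ΣVar(i) = 0.71 + 2.19 + 1.66 + 1.25 + 1.85 = 7.66
σ²_T = 7.66 + 2 × 5.86 = 19.38
α (item deleted) = (5/4)·(1 − 7.66/19.38) = 0.756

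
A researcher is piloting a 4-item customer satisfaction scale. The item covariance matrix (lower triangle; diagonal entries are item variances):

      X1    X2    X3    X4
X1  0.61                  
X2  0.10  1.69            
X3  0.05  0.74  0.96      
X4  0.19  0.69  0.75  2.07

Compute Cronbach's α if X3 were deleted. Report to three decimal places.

α = 0.464

Remaining items: X1, X2, X4 (k = 3).
sum of item variances = 0.61 + 1.69 + 2.07 = 4.37
Var(T) = 4.37 + 2 × 0.98 = 6.33
α (item deleted) = (3/2)·(1 − 4.37/6.33) = 0.464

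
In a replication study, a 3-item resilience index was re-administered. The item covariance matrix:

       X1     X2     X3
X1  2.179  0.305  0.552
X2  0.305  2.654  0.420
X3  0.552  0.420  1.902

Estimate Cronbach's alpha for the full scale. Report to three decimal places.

Σσᵢ² = 2.179 + 2.654 + 1.902 = 6.735
Sum of the distinct covariances = 1.277
total variance = 6.735 + 2 × 1.277 = 9.289
α = (k/(k−1))·(1 − Σσᵢ²/total variance) = (3/2)·(1 − 6.735/9.289) = 0.412

α = 0.412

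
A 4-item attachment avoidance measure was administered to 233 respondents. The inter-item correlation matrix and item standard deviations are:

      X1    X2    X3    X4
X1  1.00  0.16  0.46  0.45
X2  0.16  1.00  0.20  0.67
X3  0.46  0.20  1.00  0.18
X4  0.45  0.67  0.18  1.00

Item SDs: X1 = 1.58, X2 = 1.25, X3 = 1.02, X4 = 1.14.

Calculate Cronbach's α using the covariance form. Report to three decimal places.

Cronbach's α = 0.676

Σσ²ᵢ = 1.58² + 1.25² + 1.02² + 1.14² = 6.3989
Covariances σ_ij = r_ij · s_i · s_j:
  σ(X1,X2) = 0.16 × 1.58 × 1.25 = 0.3160
  σ(X1,X3) = 0.46 × 1.58 × 1.02 = 0.7413
  σ(X1,X4) = 0.45 × 1.58 × 1.14 = 0.8105
  σ(X2,X3) = 0.20 × 1.25 × 1.02 = 0.2550
  σ(X2,X4) = 0.67 × 1.25 × 1.14 = 0.9547
  σ(X3,X4) = 0.18 × 1.02 × 1.14 = 0.2093
σ²_T = Σσ²ᵢ + 2·Σσ_ij = 6.3989 + 2 × 3.2868 = 12.9725
α = (4/3)·(1 − 6.3989/12.9725) = 0.676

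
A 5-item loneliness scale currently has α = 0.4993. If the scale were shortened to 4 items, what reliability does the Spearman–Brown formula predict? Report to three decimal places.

predicted reliability = 0.444

Length factor m = 4/5 = 0.8000
α' = m·α / (1 − (1−m)·α)
   = 4/5 × 0.4993 / (1 − (1 − 4/5) × 0.4993)
   = 0.3994 / 0.9001 = 0.444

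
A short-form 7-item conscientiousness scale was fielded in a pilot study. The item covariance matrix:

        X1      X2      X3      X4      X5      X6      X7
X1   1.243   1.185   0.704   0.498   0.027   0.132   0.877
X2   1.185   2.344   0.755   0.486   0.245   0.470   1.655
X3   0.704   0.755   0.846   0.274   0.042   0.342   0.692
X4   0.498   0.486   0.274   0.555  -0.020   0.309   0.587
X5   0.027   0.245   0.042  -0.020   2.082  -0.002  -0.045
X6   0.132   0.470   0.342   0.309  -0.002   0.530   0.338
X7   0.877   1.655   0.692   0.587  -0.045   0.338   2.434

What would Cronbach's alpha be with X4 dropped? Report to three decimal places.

Cronbach's alpha = 0.732

Remaining items: X1, X2, X3, X5, X6, X7 (k = 6).
Σσ²ᵢ = 1.243 + 2.344 + 0.846 + 2.082 + 0.530 + 2.434 = 9.479
Var(T) = 9.479 + 2 × 7.417 = 24.313
α (item deleted) = (6/5)·(1 − 9.479/24.313) = 0.732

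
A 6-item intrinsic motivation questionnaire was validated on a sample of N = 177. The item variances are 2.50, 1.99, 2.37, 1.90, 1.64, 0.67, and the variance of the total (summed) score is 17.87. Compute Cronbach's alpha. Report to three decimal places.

ΣVar(i) = 2.50 + 1.99 + 2.37 + 1.90 + 1.64 + 0.67 = 11.07
α = (k/(k−1))·(1 − ΣVar(i)/Var(T)) = (6/5)·(1 − 11.07/17.87) = 0.457

α = 0.457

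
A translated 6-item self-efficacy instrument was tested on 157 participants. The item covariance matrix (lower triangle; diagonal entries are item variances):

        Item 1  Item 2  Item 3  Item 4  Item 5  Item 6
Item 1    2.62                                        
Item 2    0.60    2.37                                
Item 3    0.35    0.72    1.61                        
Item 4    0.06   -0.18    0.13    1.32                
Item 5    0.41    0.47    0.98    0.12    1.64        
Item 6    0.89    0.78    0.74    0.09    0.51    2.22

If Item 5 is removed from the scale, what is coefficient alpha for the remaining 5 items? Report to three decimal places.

Remaining items: Item 1, Item 2, Item 3, Item 4, Item 6 (k = 5).
ΣVar(i) = 2.62 + 2.37 + 1.61 + 1.32 + 2.22 = 10.14
σ²_T = 10.14 + 2 × 4.18 = 18.50
α (item deleted) = (5/4)·(1 − 10.14/18.50) = 0.565

coefficient alpha = 0.565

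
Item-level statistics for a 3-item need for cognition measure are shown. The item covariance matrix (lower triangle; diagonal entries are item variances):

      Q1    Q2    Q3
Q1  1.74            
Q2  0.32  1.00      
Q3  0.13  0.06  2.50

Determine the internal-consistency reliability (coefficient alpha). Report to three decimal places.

ΣVar(i) = 1.74 + 1.00 + 2.50 = 5.24
Sum of off-diagonal covariances = 0.51
Var(T) = 5.24 + 2 × 0.51 = 6.26
α = (k/(k−1))·(1 − ΣVar(i)/Var(T)) = (3/2)·(1 − 5.24/6.26) = 0.244

α = 0.244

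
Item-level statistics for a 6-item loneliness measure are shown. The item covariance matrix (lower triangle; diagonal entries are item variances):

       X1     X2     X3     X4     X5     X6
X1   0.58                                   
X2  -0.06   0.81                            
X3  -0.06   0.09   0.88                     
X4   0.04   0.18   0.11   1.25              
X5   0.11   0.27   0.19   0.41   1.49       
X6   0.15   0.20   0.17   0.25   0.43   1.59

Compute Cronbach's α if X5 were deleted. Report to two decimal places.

Remaining items: X1, X2, X3, X4, X6 (k = 5).
ΣVar(i) = 0.58 + 0.81 + 0.88 + 1.25 + 1.59 = 5.11
Var(T) = 5.11 + 2 × 1.07 = 7.25
α (item deleted) = (5/4)·(1 − 5.11/7.25) = 0.37

Cronbach's α = 0.37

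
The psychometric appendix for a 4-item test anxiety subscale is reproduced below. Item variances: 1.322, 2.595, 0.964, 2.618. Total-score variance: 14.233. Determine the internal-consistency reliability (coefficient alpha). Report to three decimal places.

coefficient alpha = 0.631

sum of item variances = 1.322 + 2.595 + 0.964 + 2.618 = 7.499
α = (k/(k−1))·(1 − sum of item variances/σ²_T) = (4/3)·(1 − 7.499/14.233) = 0.631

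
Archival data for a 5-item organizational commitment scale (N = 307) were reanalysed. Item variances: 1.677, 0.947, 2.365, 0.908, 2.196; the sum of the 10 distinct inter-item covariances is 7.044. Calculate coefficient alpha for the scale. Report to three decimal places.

Σσᵢ² = 1.677 + 0.947 + 2.365 + 0.908 + 2.196 = 8.093
Sum of distinct covariances = 7.044
σ²_T = Σσᵢ² + 2·Σcov = 8.093 + 2 × 7.044 = 22.181
α = (5/4)·(1 − 8.093/22.181) = 0.794

α = 0.794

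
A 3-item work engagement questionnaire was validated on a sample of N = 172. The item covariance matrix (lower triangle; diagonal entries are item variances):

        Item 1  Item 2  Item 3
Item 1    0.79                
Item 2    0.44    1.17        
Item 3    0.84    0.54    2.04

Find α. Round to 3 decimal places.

α = 0.715

ΣVar(i) = 0.79 + 1.17 + 2.04 = 4.00
Σ_{i<j} σ_ij = 1.82
Var(T) = 4.00 + 2 × 1.82 = 7.64
α = (k/(k−1))·(1 − ΣVar(i)/Var(T)) = (3/2)·(1 − 4.00/7.64) = 0.715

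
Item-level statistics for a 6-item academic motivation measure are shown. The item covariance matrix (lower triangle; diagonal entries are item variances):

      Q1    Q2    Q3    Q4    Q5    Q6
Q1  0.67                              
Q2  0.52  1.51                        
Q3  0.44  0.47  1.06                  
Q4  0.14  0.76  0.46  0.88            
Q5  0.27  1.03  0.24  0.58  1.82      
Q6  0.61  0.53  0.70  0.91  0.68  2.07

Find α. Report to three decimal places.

sum of item variances = 0.67 + 1.51 + 1.06 + 0.88 + 1.82 + 2.07 = 8.01
Σ_{i<j} σ_ij = 8.34
Var(T) = 8.01 + 2 × 8.34 = 24.69
α = (k/(k−1))·(1 − sum of item variances/Var(T)) = (6/5)·(1 − 8.01/24.69) = 0.811

α = 0.811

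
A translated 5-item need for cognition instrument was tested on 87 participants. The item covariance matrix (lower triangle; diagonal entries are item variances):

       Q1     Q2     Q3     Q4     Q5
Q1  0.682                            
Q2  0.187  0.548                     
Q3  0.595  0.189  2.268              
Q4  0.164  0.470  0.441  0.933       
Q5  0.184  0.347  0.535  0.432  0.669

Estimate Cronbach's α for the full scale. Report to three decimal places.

ΣVar(i) = 0.682 + 0.548 + 2.268 + 0.933 + 0.669 = 5.100
Sum of the distinct covariances = 3.544
σ²_total = 5.100 + 2 × 3.544 = 12.188
α = (k/(k−1))·(1 − ΣVar(i)/σ²_total) = (5/4)·(1 − 5.100/12.188) = 0.727

Cronbach's α = 0.727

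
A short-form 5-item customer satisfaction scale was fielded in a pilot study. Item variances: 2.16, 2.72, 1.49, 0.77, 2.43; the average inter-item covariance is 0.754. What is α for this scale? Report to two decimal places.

α = 0.76

sum of item variances = 2.16 + 2.72 + 1.49 + 0.77 + 2.43 = 9.57
Sum of the 10 distinct covariances = 10 × 0.754 = 7.540
σ²_T = sum of item variances + 2·Σcov = 9.57 + 2 × 7.540 = 24.650
α = (5/4)·(1 − 9.57/24.650) = 0.76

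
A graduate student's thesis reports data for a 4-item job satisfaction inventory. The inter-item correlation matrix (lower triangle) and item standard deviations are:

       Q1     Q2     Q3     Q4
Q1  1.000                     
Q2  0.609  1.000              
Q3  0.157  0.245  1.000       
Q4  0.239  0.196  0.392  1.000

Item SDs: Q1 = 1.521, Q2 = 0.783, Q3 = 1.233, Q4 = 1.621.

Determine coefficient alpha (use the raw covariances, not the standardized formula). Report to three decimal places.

α = 0.598

Σσ²ᵢ = 1.521² + 0.783² + 1.233² + 1.621² = 7.0745
Covariances σ_ij = r_ij · s_i · s_j:
  σ(Q1,Q2) = 0.609 × 1.521 × 0.783 = 0.7253
  σ(Q1,Q3) = 0.157 × 1.521 × 1.233 = 0.2944
  σ(Q1,Q4) = 0.239 × 1.521 × 1.621 = 0.5893
  σ(Q2,Q3) = 0.245 × 0.783 × 1.233 = 0.2365
  σ(Q2,Q4) = 0.196 × 0.783 × 1.621 = 0.2488
  σ(Q3,Q4) = 0.392 × 1.233 × 1.621 = 0.7835
σ²_T = Σσ²ᵢ + 2·Σσ_ij = 7.0745 + 2 × 2.8778 = 12.8301
α = (4/3)·(1 − 7.0745/12.8301) = 0.598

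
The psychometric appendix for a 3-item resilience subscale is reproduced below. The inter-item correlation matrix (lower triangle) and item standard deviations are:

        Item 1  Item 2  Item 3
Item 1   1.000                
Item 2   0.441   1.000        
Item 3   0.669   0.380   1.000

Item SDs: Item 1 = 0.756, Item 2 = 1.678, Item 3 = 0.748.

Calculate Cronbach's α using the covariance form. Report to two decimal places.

Cronbach's α = 0.63

Σσ²ᵢ = 0.756² + 1.678² + 0.748² = 3.9467
Covariances σ_ij = r_ij · s_i · s_j:
  σ(Item 1,Item 2) = 0.441 × 0.756 × 1.678 = 0.5594
  σ(Item 1,Item 3) = 0.669 × 0.756 × 0.748 = 0.3783
  σ(Item 2,Item 3) = 0.380 × 1.678 × 0.748 = 0.4770
σ²_T = Σσ²ᵢ + 2·Σσ_ij = 3.9467 + 2 × 1.4147 = 6.7761
α = (3/2)·(1 − 3.9467/6.7761) = 0.63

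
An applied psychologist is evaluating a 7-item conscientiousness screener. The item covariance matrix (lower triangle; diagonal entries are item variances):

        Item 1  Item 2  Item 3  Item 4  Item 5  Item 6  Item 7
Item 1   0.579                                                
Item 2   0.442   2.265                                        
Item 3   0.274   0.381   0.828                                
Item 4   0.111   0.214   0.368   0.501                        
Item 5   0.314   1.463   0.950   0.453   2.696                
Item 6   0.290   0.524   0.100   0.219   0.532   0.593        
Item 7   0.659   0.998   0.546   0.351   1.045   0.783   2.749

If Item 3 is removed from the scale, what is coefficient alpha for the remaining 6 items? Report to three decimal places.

Remaining items: Item 1, Item 2, Item 4, Item 5, Item 6, Item 7 (k = 6).
sum of item variances = 0.579 + 2.265 + 0.501 + 2.696 + 0.593 + 2.749 = 9.383
σ²_T = 9.383 + 2 × 8.398 = 26.179
α (item deleted) = (6/5)·(1 − 9.383/26.179) = 0.770

α = 0.770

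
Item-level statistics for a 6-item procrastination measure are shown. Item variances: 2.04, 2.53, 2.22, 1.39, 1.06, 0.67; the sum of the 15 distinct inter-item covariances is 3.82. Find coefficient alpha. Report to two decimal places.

Σσ²ᵢ = 2.04 + 2.53 + 2.22 + 1.39 + 1.06 + 0.67 = 9.91
Sum of distinct covariances = 3.82
σ²_T = Σσ²ᵢ + 2·Σcov = 9.91 + 2 × 3.82 = 17.55
α = (6/5)·(1 − 9.91/17.55) = 0.52

coefficient alpha = 0.52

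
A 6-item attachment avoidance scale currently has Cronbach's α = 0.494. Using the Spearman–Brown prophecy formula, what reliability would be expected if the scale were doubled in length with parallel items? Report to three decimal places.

predicted reliability = 0.661

Length factor m = 2
α' = m·α / (1 + (m−1)·α)
   = 2 × 0.494 / (1 + (2 − 1) × 0.494)
   = 0.9880 / 1.4940 = 0.661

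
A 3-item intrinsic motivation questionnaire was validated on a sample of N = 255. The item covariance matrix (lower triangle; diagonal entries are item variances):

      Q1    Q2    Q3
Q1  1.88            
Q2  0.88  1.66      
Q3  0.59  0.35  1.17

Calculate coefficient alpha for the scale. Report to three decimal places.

coefficient alpha = 0.654

Σσ²ᵢ = 1.88 + 1.66 + 1.17 = 4.71
Sum of the distinct covariances = 1.82
total variance = 4.71 + 2 × 1.82 = 8.35
α = (k/(k−1))·(1 − Σσ²ᵢ/total variance) = (3/2)·(1 − 4.71/8.35) = 0.654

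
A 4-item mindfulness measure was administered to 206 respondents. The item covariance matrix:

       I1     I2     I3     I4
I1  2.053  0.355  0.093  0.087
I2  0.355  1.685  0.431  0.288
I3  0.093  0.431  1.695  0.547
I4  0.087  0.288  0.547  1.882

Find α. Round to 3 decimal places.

Σσᵢ² = 2.053 + 1.685 + 1.695 + 1.882 = 7.315
Sum of the distinct covariances = 1.801
σ²_T = 7.315 + 2 × 1.801 = 10.917
α = (k/(k−1))·(1 − Σσᵢ²/σ²_T) = (4/3)·(1 − 7.315/10.917) = 0.440

α = 0.440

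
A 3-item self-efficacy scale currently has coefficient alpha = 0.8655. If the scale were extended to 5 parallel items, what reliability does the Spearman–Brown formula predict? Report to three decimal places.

predicted reliability = 0.915

Length factor m = 5/3 = 1.6667
α' = m·α / (1 + (m−1)·α)
   = 5/3 × 0.8655 / (1 + (5/3 − 1) × 0.8655)
   = 1.4425 / 1.5770 = 0.915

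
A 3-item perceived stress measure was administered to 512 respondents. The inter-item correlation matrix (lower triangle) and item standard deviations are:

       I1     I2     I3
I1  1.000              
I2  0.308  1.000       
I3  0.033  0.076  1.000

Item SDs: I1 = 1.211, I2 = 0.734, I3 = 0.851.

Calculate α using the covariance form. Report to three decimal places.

Σσ²ᵢ = 1.211² + 0.734² + 0.851² = 2.7295
Covariances σ_ij = r_ij · s_i · s_j:
  σ(I1,I2) = 0.308 × 1.211 × 0.734 = 0.2738
  σ(I1,I3) = 0.033 × 1.211 × 0.851 = 0.0340
  σ(I2,I3) = 0.076 × 0.734 × 0.851 = 0.0475
σ²_T = Σσ²ᵢ + 2·Σσ_ij = 2.7295 + 2 × 0.3553 = 3.4401
α = (3/2)·(1 − 2.7295/3.4401) = 0.310

α = 0.310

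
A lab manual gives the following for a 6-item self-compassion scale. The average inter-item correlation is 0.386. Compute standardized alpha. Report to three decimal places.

Standardized α = k·r̄ / (1 + (k−1)·r̄) = 6 × 0.386 / (1 + 5 × 0.386)
  = 2.3160 / 2.9300 = 0.790

standardized alpha = 0.790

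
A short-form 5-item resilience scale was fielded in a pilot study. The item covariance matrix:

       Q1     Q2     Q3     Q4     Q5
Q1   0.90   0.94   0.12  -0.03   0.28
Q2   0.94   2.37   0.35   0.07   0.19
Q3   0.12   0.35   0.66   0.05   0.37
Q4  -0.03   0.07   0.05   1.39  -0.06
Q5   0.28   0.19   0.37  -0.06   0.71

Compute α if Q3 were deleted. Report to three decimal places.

Remaining items: Q1, Q2, Q4, Q5 (k = 4).
sum of item variances = 0.90 + 2.37 + 1.39 + 0.71 = 5.37
total variance = 5.37 + 2 × 1.39 = 8.15
α (item deleted) = (4/3)·(1 − 5.37/8.15) = 0.455

α = 0.455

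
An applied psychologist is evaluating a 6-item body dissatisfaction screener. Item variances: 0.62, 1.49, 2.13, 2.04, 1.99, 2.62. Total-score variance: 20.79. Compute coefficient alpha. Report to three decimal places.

coefficient alpha = 0.571

Σσ²ᵢ = 0.62 + 1.49 + 2.13 + 2.04 + 1.99 + 2.62 = 10.89
α = (k/(k−1))·(1 − Σσ²ᵢ/σ²_total) = (6/5)·(1 − 10.89/20.79) = 0.571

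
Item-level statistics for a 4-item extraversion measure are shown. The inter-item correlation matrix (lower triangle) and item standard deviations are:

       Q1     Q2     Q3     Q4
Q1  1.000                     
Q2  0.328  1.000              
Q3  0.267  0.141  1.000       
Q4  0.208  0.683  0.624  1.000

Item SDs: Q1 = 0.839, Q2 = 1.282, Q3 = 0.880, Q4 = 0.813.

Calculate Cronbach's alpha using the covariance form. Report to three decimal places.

α = 0.687

Σσ²ᵢ = 0.839² + 1.282² + 0.880² + 0.813² = 3.7828
Covariances σ_ij = r_ij · s_i · s_j:
  σ(Q1,Q2) = 0.328 × 0.839 × 1.282 = 0.3528
  σ(Q1,Q3) = 0.267 × 0.839 × 0.880 = 0.1971
  σ(Q1,Q4) = 0.208 × 0.839 × 0.813 = 0.1419
  σ(Q2,Q3) = 0.141 × 1.282 × 0.880 = 0.1591
  σ(Q2,Q4) = 0.683 × 1.282 × 0.813 = 0.7119
  σ(Q3,Q4) = 0.624 × 0.880 × 0.813 = 0.4464
σ²_T = Σσ²ᵢ + 2·Σσ_ij = 3.7828 + 2 × 2.0092 = 7.8012
α = (4/3)·(1 − 3.7828/7.8012) = 0.687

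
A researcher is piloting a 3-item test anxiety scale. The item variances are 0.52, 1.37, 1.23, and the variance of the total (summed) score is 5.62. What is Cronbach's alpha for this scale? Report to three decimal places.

sum of item variances = 0.52 + 1.37 + 1.23 = 3.12
α = (k/(k−1))·(1 − sum of item variances/Var(T)) = (3/2)·(1 − 3.12/5.62) = 0.667

Cronbach's alpha = 0.667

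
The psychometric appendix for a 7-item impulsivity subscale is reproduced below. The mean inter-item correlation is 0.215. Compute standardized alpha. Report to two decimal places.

Standardized α = k·r̄ / (1 + (k−1)·r̄) = 7 × 0.215 / (1 + 6 × 0.215)
  = 1.5050 / 2.2900 = 0.66

α = 0.66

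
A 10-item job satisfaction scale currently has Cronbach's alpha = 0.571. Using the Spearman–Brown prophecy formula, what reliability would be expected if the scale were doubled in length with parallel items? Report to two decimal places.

predicted reliability = 0.73

Length factor m = 2
α' = m·α / (1 + (m−1)·α)
   = 2 × 0.571 / (1 + (2 − 1) × 0.571)
   = 1.1420 / 1.5710 = 0.73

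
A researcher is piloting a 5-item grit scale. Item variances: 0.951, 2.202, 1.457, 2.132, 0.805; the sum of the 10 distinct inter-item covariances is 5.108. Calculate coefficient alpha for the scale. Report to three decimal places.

ΣVar(i) = 0.951 + 2.202 + 1.457 + 2.132 + 0.805 = 7.547
Sum of distinct covariances = 5.108
σ²_T = ΣVar(i) + 2·Σcov = 7.547 + 2 × 5.108 = 17.763
α = (5/4)·(1 − 7.547/17.763) = 0.719

α = 0.719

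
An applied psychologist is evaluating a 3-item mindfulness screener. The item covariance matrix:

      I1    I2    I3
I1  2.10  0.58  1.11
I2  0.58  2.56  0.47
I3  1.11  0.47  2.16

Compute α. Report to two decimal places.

ΣVar(i) = 2.10 + 2.56 + 2.16 = 6.82
Sum of off-diagonal covariances = 2.16
total variance = 6.82 + 2 × 2.16 = 11.14
α = (k/(k−1))·(1 − ΣVar(i)/total variance) = (3/2)·(1 − 6.82/11.14) = 0.58

α = 0.58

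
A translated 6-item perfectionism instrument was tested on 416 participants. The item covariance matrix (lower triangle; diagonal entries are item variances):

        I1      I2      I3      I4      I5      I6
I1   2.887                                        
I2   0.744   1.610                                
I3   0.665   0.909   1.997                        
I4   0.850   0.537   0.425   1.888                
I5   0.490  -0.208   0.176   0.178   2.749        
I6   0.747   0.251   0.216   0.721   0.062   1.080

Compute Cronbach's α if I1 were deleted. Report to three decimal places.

Remaining items: I2, I3, I4, I5, I6 (k = 5).
sum of item variances = 1.610 + 1.997 + 1.888 + 2.749 + 1.080 = 9.324
σ²_T = 9.324 + 2 × 3.267 = 15.858
α (item deleted) = (5/4)·(1 − 9.324/15.858) = 0.515

Cronbach's α = 0.515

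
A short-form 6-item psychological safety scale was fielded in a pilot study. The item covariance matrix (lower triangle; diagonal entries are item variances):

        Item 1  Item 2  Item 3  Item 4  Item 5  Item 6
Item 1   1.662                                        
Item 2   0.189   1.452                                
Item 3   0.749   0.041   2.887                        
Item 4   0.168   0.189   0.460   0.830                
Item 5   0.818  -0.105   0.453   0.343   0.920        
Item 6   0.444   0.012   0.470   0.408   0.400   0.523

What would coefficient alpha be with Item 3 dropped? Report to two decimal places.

coefficient alpha = 0.64

Remaining items: Item 1, Item 2, Item 4, Item 5, Item 6 (k = 5).
sum of item variances = 1.662 + 1.452 + 0.830 + 0.920 + 0.523 = 5.387
total variance = 5.387 + 2 × 2.866 = 11.119
α (item deleted) = (5/4)·(1 − 5.387/11.119) = 0.64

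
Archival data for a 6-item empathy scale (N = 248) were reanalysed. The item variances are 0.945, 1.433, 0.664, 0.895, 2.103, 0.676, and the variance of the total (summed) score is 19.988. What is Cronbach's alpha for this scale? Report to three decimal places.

Σσᵢ² = 0.945 + 1.433 + 0.664 + 0.895 + 2.103 + 0.676 = 6.716
α = (k/(k−1))·(1 − Σσᵢ²/Var(T)) = (6/5)·(1 − 6.716/19.988) = 0.797

Cronbach's alpha = 0.797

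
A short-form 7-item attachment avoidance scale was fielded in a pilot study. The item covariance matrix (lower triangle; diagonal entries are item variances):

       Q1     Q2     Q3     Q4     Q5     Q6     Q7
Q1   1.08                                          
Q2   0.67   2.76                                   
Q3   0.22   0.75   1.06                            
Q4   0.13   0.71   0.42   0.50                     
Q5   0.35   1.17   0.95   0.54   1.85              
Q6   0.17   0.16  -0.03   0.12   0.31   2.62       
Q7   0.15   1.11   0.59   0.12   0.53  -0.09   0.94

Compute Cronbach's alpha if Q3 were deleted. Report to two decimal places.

Cronbach's alpha = 0.67

Remaining items: Q1, Q2, Q4, Q5, Q6, Q7 (k = 6).
sum of item variances = 1.08 + 2.76 + 0.50 + 1.85 + 2.62 + 0.94 = 9.75
σ²_total = 9.75 + 2 × 6.15 = 22.05
α (item deleted) = (6/5)·(1 − 9.75/22.05) = 0.67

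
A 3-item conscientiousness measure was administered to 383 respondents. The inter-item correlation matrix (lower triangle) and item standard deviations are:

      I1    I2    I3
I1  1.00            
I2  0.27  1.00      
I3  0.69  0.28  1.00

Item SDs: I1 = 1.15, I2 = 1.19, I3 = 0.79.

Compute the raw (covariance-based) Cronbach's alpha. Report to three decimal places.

Σσ²ᵢ = 1.15² + 1.19² + 0.79² = 3.3627
Covariances σ_ij = r_ij · s_i · s_j:
  σ(I1,I2) = 0.27 × 1.15 × 1.19 = 0.3695
  σ(I1,I3) = 0.69 × 1.15 × 0.79 = 0.6269
  σ(I2,I3) = 0.28 × 1.19 × 0.79 = 0.2632
σ²_T = Σσ²ᵢ + 2·Σσ_ij = 3.3627 + 2 × 1.2596 = 5.8819
α = (3/2)·(1 − 3.3627/5.8819) = 0.642

Cronbach's alpha = 0.642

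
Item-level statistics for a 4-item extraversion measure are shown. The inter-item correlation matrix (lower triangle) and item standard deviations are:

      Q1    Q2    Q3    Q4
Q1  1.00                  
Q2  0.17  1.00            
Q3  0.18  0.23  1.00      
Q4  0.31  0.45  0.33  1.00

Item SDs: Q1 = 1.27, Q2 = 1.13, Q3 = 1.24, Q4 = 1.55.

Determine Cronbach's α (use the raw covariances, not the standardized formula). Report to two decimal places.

α = 0.61

Σσ²ᵢ = 1.27² + 1.13² + 1.24² + 1.55² = 6.8299
Covariances σ_ij = r_ij · s_i · s_j:
  σ(Q1,Q2) = 0.17 × 1.27 × 1.13 = 0.2440
  σ(Q1,Q3) = 0.18 × 1.27 × 1.24 = 0.2835
  σ(Q1,Q4) = 0.31 × 1.27 × 1.55 = 0.6102
  σ(Q2,Q3) = 0.23 × 1.13 × 1.24 = 0.3223
  σ(Q2,Q4) = 0.45 × 1.13 × 1.55 = 0.7882
  σ(Q3,Q4) = 0.33 × 1.24 × 1.55 = 0.6343
σ²_T = Σσ²ᵢ + 2·Σσ_ij = 6.8299 + 2 × 2.8825 = 12.5949
α = (4/3)·(1 − 6.8299/12.5949) = 0.61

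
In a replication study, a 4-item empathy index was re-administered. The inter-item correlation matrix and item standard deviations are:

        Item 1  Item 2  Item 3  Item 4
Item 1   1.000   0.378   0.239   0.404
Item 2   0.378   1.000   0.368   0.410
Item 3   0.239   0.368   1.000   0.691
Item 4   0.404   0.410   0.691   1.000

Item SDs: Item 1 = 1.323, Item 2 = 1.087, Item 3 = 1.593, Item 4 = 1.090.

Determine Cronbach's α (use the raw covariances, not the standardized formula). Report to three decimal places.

Cronbach's α = 0.724

Σσ²ᵢ = 1.323² + 1.087² + 1.593² + 1.090² = 6.6576
Covariances σ_ij = r_ij · s_i · s_j:
  σ(Item 1,Item 2) = 0.378 × 1.323 × 1.087 = 0.5436
  σ(Item 1,Item 3) = 0.239 × 1.323 × 1.593 = 0.5037
  σ(Item 1,Item 4) = 0.404 × 1.323 × 1.090 = 0.5826
  σ(Item 2,Item 3) = 0.368 × 1.087 × 1.593 = 0.6372
  σ(Item 2,Item 4) = 0.410 × 1.087 × 1.090 = 0.4858
  σ(Item 3,Item 4) = 0.691 × 1.593 × 1.090 = 1.1998
σ²_T = Σσ²ᵢ + 2·Σσ_ij = 6.6576 + 2 × 3.9527 = 14.5630
α = (4/3)·(1 − 6.6576/14.5630) = 0.724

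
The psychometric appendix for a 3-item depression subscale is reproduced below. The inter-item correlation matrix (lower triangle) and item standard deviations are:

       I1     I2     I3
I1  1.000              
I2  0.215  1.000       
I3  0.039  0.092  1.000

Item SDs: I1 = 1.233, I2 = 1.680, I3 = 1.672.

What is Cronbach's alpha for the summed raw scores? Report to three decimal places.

Σσ²ᵢ = 1.233² + 1.680² + 1.672² = 7.1383
Covariances σ_ij = r_ij · s_i · s_j:
  σ(I1,I2) = 0.215 × 1.233 × 1.680 = 0.4454
  σ(I1,I3) = 0.039 × 1.233 × 1.672 = 0.0804
  σ(I2,I3) = 0.092 × 1.680 × 1.672 = 0.2584
σ²_T = Σσ²ᵢ + 2·Σσ_ij = 7.1383 + 2 × 0.7842 = 8.7067
α = (3/2)·(1 − 7.1383/8.7067) = 0.270

α = 0.270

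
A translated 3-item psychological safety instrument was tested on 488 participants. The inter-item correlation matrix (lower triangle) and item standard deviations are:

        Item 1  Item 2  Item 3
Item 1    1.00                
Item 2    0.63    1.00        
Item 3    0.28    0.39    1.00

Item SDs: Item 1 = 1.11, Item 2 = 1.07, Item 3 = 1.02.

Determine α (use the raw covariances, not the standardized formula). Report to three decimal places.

α = 0.699

Σσ²ᵢ = 1.11² + 1.07² + 1.02² = 3.4174
Covariances σ_ij = r_ij · s_i · s_j:
  σ(Item 1,Item 2) = 0.63 × 1.11 × 1.07 = 0.7483
  σ(Item 1,Item 3) = 0.28 × 1.11 × 1.02 = 0.3170
  σ(Item 2,Item 3) = 0.39 × 1.07 × 1.02 = 0.4256
σ²_T = Σσ²ᵢ + 2·Σσ_ij = 3.4174 + 2 × 1.4909 = 6.3992
α = (3/2)·(1 − 3.4174/6.3992) = 0.699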